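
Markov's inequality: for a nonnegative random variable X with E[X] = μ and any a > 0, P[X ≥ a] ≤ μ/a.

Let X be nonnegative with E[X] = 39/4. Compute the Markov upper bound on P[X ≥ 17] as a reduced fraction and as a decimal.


μ = E[X] = 39/4, a = 17.
Markov: P[X ≥ 17] ≤ μ/a = (39/4)/17 = 39/68.
Numerically: ≈ 0.573529.
(Since a = 17 > μ = 9.750000, the bound 39/68 is < 1 and informative.)

P[X ≥ 17] ≤ 39/68 ≈ 0.573529.


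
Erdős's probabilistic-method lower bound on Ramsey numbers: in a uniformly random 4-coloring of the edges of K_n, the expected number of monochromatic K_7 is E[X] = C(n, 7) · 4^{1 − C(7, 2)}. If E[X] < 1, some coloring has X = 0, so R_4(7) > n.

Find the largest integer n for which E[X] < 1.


We need C(n, 7) · 4^{1 − 21} < 1, i.e. C(n, 7) < 4^{21 − 1} = 1099511627776.
Check values of n near the boundary:
  n = 176: C(176, 7) = 919790691600; 919790691600 < 1099511627776? YES
  n = 177: C(177, 7) = 957664425960; 957664425960 < 1099511627776? YES
  n = 178: C(178, 7) = 996867063280; 996867063280 < 1099511627776? YES
  n = 179: C(179, 7) = 1037437234460; 1037437234460 < 1099511627776? YES
  n = 180: C(180, 7) = 1079414463600; 1079414463600 < 1099511627776? YES
  n = 181: C(181, 7) = 1122839183400; 1122839183400 < 1099511627776? NO
  n = 182: C(182, 7) = 1167752750736; 1167752750736 < 1099511627776? NO
  n = 183: C(183, 7) = 1214197462413; 1214197462413 < 1099511627776? NO
The largest n with C(n, 7) < 1099511627776 is n = 180 (where E[X] = 67463403975/68719476736 ≈ 0.981722). Hence R_4(7) > 180, i.e. R_4(7) ≥ 181.

Largest n = 180; hence R_4(7) > 180.


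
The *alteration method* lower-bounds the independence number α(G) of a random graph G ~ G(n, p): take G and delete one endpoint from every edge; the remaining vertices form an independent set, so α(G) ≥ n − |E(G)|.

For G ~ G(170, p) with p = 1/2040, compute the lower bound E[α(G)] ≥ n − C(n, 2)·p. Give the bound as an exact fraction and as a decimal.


E[|E(G)|] = C(170, 2)·p = 14365 · (1/2040) = 169/24.
E[α(G)] ≥ n − E[|E(G)|] = 170 − 169/24 = 3911/24.
Numerically: ≈ 162.958.
(This is only a lower bound; the true E[α(G)] may be larger.)

E[α(G)] ≥ 3911/24 ≈ 162.958.


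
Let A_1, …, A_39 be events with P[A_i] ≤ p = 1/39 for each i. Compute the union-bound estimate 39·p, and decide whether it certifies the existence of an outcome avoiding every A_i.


Union bound: P[∪_{i=1}^{39} A_i] ≤ Σ_i P[A_i] ≤ 39·p = 39·(1/39) = 1.
Numerically: 1 ≈ 1.0000.
Is 1 < 1? NO.
Since the bound 1 is ≥ 1, the union bound is uninformative here; it does NOT by itself certify existence.

39·p = 1 ≈ 1.0000; existence NOT certified by the union bound.


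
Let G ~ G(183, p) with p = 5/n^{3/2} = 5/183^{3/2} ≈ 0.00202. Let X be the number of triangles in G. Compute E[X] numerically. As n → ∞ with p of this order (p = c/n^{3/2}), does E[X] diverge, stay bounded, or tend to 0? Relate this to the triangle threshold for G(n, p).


Number of potential triangles: C(183, 3) = 1004731.
Each occurs with probability p³ ≈ (0.00202)³ ≈ 8.23911e-09.
By linearity: E[X] = C(183, 3)·p³ ≈ 1004731 · 8.23911e-09 ≈ 0.008.
Since α = 3/2 > 1, p = c/n^{3/2} = o(1/n) is below the triangle threshold p ~ 1/n. Asymptotically E[X] ~ (c³/6)·n^{3(1−α)} = (5³/6)·n^{-1.5} → 0, so by Markov's inequality G has no triangles w.h.p.

E[X] ≈ 0.008; in regime p = Θ(1/n^{3/2}) E[X] tends to 0 (below the triangle threshold p ~ 1/n).


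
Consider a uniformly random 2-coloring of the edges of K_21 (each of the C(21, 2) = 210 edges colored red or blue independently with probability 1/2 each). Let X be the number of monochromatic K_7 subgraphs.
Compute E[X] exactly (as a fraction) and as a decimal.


Let X = Σ_S X_S over the C(21, 7) = 116280 subsets S of size 7, where X_S = 1 if the K_7 on S is monochromatic.
For a fixed S, the K_7 on S has C(7, 2) = 21 edges. P[all 21 edges red] = (1/2)^21, and likewise for blue, so P[monochromatic] = 2·(1/2)^21 = 2^{1 − 21} = 1/1048576.
By linearity of expectation: E[X] = C(21, 7) · 2^{1 − 21} = 116280 · 1/1048576 = 14535/131072.
Numerically: E[X] ≈ 0.111.

E[X] = C(21,7)·2^(1−C(7,2)) = 14535/131072 ≈ 0.111.


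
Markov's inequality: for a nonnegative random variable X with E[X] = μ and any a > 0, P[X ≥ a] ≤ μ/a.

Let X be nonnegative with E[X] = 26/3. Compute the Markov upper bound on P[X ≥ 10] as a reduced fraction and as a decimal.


μ = E[X] = 26/3, a = 10.
Markov: P[X ≥ 10] ≤ μ/a = (26/3)/10 = 13/15.
Numerically: ≈ 0.867.
(Since a = 10 > μ = 8.667, the bound 13/15 is < 1 and informative.)

P[X ≥ 10] ≤ 13/15 ≈ 0.867.


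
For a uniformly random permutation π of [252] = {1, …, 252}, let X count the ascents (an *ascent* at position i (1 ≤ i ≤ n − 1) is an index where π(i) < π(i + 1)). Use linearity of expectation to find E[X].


Write X = Σ X_I over i = 1, …, 251, with X_I the indicator of one ascent.
There are 251 indicators.
For each fixed i, the pair (π(i), π(i+1)) is a uniformly random ordered pair of distinct values from {1, …, 252}; by symmetry P[π(i) < π(i+1)] = 1/2.
By linearity: E[X] = 251 · (1/2) = (252 − 1) · (1/2) = 251/2 ≈ 125.50000.

E[X] = 251/2 = 125.50000.


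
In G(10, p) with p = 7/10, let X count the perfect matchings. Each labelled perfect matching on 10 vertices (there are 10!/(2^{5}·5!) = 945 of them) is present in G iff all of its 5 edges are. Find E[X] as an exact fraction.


K_10 has 10!/(2^{5}·5!) = 945 labelled perfect matchings.
For each such perfect matching H, let X_H = 1 if all 5 edges of H are present in G. Then P[X_H = 1] = p^{5} = (7/10)^{5} = 16807/100000.
By linearity: E[X] = Σ_H E[X_H] = 945 · p^{5} = 945 · 16807/100000 = 3176523/20000.
Numerically: E[X] ≈ 158.826.

E[X] = 945 · (7/10)^{5} = 3176523/20000 ≈ 158.826.


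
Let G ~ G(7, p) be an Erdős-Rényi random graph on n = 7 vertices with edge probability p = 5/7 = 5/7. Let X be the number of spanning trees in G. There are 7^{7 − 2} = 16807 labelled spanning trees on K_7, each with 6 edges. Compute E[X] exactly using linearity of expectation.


K_7 has 7^{7 − 2} = 16807 labelled spanning trees.
For each such spanning tree H, let X_H = 1 if all 6 edges of H are present in G. Then P[X_H = 1] = p^{6} = (5/7)^{6} = 15625/117649.
Summing the indicators: E[X] = Σ_H E[X_H] = 16807 · p^{6} = 16807 · 15625/117649 = 15625/7.
Numerically: E[X] ≈ 2232.14.

E[X] = 16807 · (5/7)^{6} = 15625/7 ≈ 2232.14.


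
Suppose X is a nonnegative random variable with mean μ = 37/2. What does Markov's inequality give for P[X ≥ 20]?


μ = E[X] = 37/2, a = 20.
Markov: P[X ≥ 20] ≤ μ/a = (37/2)/20 = 37/40.
Numerically: ≈ 0.925000.
(Since a = 20 > μ = 18.500000, the bound 37/40 is < 1 and informative.)

P[X ≥ 20] ≤ 37/40 ≈ 0.925000.


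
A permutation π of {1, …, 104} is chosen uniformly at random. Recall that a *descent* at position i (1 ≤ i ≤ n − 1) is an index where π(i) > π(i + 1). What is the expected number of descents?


Write X = Σ X_I over i = 1, …, 103, with X_I the indicator of one descent.
There are 103 indicators.
For each fixed i, the pair (π(i), π(i+1)) is a uniformly random ordered pair of distinct values from {1, …, 104}; by symmetry P[π(i) > π(i+1)] = 1/2.
By linearity: E[X] = 103 · (1/2) = (104 − 1) · (1/2) = 103/2 ≈ 51.50000.

E[X] = 103/2 = 51.50000.


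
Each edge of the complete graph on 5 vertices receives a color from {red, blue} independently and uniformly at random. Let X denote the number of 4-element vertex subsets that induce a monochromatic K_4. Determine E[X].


Let X = Σ_S X_S over the C(5, 4) = 5 subsets S of size 4, where X_S = 1 if the K_4 on S is monochromatic.
For a fixed S, the K_4 on S has C(4, 2) = 6 edges. P[all 6 edges red] = (1/2)^6, and likewise for blue, so P[monochromatic] = 2·(1/2)^6 = 2^{1 − 6} = 1/32.
Summing: E[X] = C(5, 4) · 2^{1 − 6} = 5 · 1/32 = 5/32.
Numerically: E[X] ≈ 0.156250.

E[X] = C(5,4)·2^(1−C(4,2)) = 5/32 ≈ 0.156250.


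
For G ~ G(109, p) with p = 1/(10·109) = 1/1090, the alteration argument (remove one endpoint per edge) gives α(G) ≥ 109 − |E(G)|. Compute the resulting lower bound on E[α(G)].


E[|E(G)|] = C(109, 2)·p = 5886 · (1/1090) = 27/5.
E[α(G)] ≥ n − E[|E(G)|] = 109 − 27/5 = 518/5.
Numerically: ≈ 103.60000.
(This is only a lower bound; the true E[α(G)] may be larger.)

E[α(G)] ≥ 518/5 ≈ 103.60000.


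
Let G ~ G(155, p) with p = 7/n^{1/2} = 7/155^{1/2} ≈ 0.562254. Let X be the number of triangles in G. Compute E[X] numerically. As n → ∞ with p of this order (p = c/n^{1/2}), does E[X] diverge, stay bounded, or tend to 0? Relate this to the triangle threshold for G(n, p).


Number of potential triangles: C(155, 3) = 608685.
Each occurs with probability p³ ≈ (0.562254)³ ≈ 1.77744664e-01.
By linearity: E[X] = C(155, 3)·p³ ≈ 608685 · 1.77744664e-01 ≈ 108190.511048.
Since α = 1/2 < 1, p = c/n^{1/2} ≫ 1/n is above the triangle threshold p ~ 1/n. Asymptotically E[X] ~ (c³/6)·n^{3(1−α)} = (7³/6)·n^{1.5} → ∞; triangles are abundant w.h.p.

E[X] ≈ 108190.511048; in regime p = Θ(1/n^{1/2}) E[X] diverges (above the triangle threshold p ~ 1/n).


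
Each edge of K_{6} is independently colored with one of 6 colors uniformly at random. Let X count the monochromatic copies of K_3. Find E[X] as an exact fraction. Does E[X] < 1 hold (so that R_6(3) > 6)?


E[X] = C(6, 3) · 6^{1 − 3} = 20 · 6^{−2} = 20/36.
As a reduced fraction: E[X] = 5/9 ≈ 0.5555556.
Is E[X] < 1? YES.
Since E[X] < 1, there exists a 6-coloring of K_{6} with no monochromatic K_3; hence R_6(3) > 6.

E[X] = 5/9 ≈ 0.5555556; E[X] < 1, so R_6(3) > 6.


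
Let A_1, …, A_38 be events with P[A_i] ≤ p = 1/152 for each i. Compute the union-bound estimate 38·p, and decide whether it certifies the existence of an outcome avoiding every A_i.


Union bound: P[∪_{i=1}^{38} A_i] ≤ Σ_i P[A_i] ≤ 38·p = 38·(1/152) = 1/4.
Numerically: 1/4 ≈ 0.2500000.
Is 1/4 < 1? YES.
Since P[∪ A_i] ≤ 1/4 < 1, the complement has P[∩ A_i^c] ≥ 1 − 1/4 = 3/4 > 0, so some outcome avoids every A_i.

38·p = 1/4 ≈ 0.2500000; existence CERTIFIED by the union bound.


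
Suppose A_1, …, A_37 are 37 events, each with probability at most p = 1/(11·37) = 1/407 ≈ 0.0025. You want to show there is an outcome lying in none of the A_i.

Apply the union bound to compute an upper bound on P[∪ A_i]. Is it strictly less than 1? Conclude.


Union bound: P[∪_{i=1}^{37} A_i] ≤ Σ_i P[A_i] ≤ 37·p = 37·(1/407) = 1/11.
Numerically: 1/11 ≈ 0.0909.
Is 1/11 < 1? YES.
Since P[∪ A_i] ≤ 1/11 < 1, the complement has P[∩ A_i^c] ≥ 1 − 1/11 = 10/11 > 0, so some outcome avoids every A_i.

37·p = 1/11 ≈ 0.0909; existence CERTIFIED by the union bound.


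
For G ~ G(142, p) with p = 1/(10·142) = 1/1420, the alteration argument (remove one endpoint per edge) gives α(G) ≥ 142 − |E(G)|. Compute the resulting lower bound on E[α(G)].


E[|E(G)|] = C(142, 2)·p = 10011 · (1/1420) = 141/20.
E[α(G)] ≥ n − E[|E(G)|] = 142 − 141/20 = 2699/20.
Numerically: ≈ 134.9500.
(This is only a lower bound; the true E[α(G)] may be larger.)

E[α(G)] ≥ 2699/20 ≈ 134.9500.


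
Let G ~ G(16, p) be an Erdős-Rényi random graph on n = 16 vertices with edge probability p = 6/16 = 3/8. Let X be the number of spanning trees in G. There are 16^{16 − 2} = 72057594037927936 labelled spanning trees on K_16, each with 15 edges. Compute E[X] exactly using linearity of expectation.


K_16 has 16^{16 − 2} = 72057594037927936 labelled spanning trees.
For each such spanning tree H, let X_H = 1 if all 15 edges of H are present in G. Then P[X_H = 1] = p^{15} = (3/8)^{15} = 14348907/35184372088832.
By linearity: E[X] = Σ_H E[X_H] = 72057594037927936 · p^{15} = 72057594037927936 · 14348907/35184372088832 = 29386561536.
Numerically: E[X] ≈ 2.939e+10.

E[X] = 72057594037927936 · (3/8)^{15} = 29386561536 ≈ 2.939e+10.


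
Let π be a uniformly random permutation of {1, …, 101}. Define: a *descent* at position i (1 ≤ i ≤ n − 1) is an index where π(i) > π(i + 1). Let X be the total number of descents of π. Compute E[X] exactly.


Write X = Σ X_I over i = 1, …, 100, with X_I the indicator of one descent.
There are 100 indicators.
For each fixed i, the pair (π(i), π(i+1)) is a uniformly random ordered pair of distinct values from {1, …, 101}; by symmetry P[π(i) > π(i+1)] = 1/2.
By linearity: E[X] = 100 · (1/2) = (101 − 1) · (1/2) = 50 ≈ 50.000000.

E[X] = 50 = 50.000000.


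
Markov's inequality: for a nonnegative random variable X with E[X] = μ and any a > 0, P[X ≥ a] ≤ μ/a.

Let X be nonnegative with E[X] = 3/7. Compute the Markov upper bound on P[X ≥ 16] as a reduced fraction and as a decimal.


μ = E[X] = 3/7, a = 16.
Markov: P[X ≥ 16] ≤ μ/a = (3/7)/16 = 3/112.
Numerically: ≈ 0.0268.
(Since a = 16 > μ = 0.4286, the bound 3/112 is < 1 and informative.)

P[X ≥ 16] ≤ 3/112 ≈ 0.0268.


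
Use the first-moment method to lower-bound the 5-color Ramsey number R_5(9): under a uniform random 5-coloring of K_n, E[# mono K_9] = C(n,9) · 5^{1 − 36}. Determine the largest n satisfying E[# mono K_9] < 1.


We need C(n, 9) · 5^{1 − 36} < 1, i.e. C(n, 9) < 5^{36 − 1} = 2910383045673370361328125.
Check values of n near the boundary:
  n = 2166: C(2166, 9) = 2844037944203015677277940; 2844037944203015677277940 < 2910383045673370361328125? YES
  n = 2167: C(2167, 9) = 2855899084841489792706810; 2855899084841489792706810 < 2910383045673370361328125? YES
  n = 2168: C(2168, 9) = 2867804175977929537095120; 2867804175977929537095120 < 2910383045673370361328125? YES
  n = 2169: C(2169, 9) = 2879753360044504243499683; 2879753360044504243499683 < 2910383045673370361328125? YES
  n = 2170: C(2170, 9) = 2891746779868845075610510; 2891746779868845075610510 < 2910383045673370361328125? YES
  n = 2171: C(2171, 9) = 2903784578674959601827205; 2903784578674959601827205 < 2910383045673370361328125? YES
  n = 2172: C(2172, 9) = 2915866900084148060642020; 2915866900084148060642020 < 2910383045673370361328125? NO
The largest n with C(n, 9) < 2910383045673370361328125 is n = 2171 (where E[X] = 580756915734991920365441/582076609134674072265625 ≈ 0.9977). Hence R_5(9) > 2171, i.e. R_5(9) ≥ 2172.

Largest n = 2171; hence R_5(9) > 2171.


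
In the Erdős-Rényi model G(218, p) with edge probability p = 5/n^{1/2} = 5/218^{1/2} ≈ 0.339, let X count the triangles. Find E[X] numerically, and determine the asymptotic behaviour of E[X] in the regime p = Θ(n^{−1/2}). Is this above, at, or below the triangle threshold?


Number of potential triangles: C(218, 3) = 1703016.
Each occurs with probability p³ ≈ (0.339)³ ≈ 3.88352e-02.
By linearity: E[X] = C(218, 3)·p³ ≈ 1703016 · 3.88352e-02 ≈ 66136.925.
Since α = 1/2 < 1, p = c/n^{1/2} ≫ 1/n is above the triangle threshold p ~ 1/n. Asymptotically E[X] ~ (c³/6)·n^{3(1−α)} = (5³/6)·n^{1.5} → ∞; triangles are abundant w.h.p.

E[X] ≈ 66136.925; in regime p = Θ(1/n^{1/2}) E[X] diverges (above the triangle threshold p ~ 1/n).


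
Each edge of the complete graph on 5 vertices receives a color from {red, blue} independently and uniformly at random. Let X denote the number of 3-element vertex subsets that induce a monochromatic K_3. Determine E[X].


Let X = Σ_S X_S over the C(5, 3) = 10 subsets S of size 3, where X_S = 1 if the K_3 on S is monochromatic.
For a fixed S, the K_3 on S has C(3, 2) = 3 edges. P[all 3 edges red] = (1/2)^3, and likewise for blue, so P[monochromatic] = 2·(1/2)^3 = 2^{1 − 3} = 1/4.
By linearity of expectation: E[X] = C(5, 3) · 2^{1 − 3} = 10 · 1/4 = 5/2.
Numerically: E[X] ≈ 2.5000.

E[X] = C(5,3)·2^(1−C(3,2)) = 5/2 ≈ 2.5000.


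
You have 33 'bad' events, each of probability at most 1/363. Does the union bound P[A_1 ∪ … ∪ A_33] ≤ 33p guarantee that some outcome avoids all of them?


Union bound: P[∪_{i=1}^{33} A_i] ≤ Σ_i P[A_i] ≤ 33·p = 33·(1/363) = 1/11.
Numerically: 1/11 ≈ 0.09091.
Is 1/11 < 1? YES.
Since P[∪ A_i] ≤ 1/11 < 1, the complement has P[∩ A_i^c] ≥ 1 − 1/11 = 10/11 > 0, so some outcome avoids every A_i.

33·p = 1/11 ≈ 0.09091; existence CERTIFIED by the union bound.


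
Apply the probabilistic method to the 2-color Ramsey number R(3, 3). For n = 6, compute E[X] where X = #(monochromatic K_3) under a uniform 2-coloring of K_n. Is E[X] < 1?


E[X] = C(6, 3) · 2^{1 − 3} = 20 · 2^{−2} = 20/4.
As a reduced fraction: E[X] = 5 ≈ 5.000000.
Is E[X] < 1? NO.
Since E[X] ≥ 1, the first-moment bound is inconclusive at n = 6; it does NOT by itself certify R(3, 3) > 6.

E[X] = 5 ≈ 5.000000; E[X] ≥ 1; first-moment method inconclusive here.


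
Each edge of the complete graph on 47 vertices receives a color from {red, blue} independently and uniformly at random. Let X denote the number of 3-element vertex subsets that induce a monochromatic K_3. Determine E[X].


Let X = Σ_S X_S over the C(47, 3) = 16215 subsets S of size 3, where X_S = 1 if the K_3 on S is monochromatic.
For a fixed S, the K_3 on S has C(3, 2) = 3 edges. P[all 3 edges red] = (1/2)^3, and likewise for blue, so P[monochromatic] = 2·(1/2)^3 = 2^{1 − 3} = 1/4.
By linearity: E[X] = C(47, 3) · 2^{1 − 3} = 16215 · 1/4 = 16215/4.
Numerically: E[X] ≈ 4053.7500.

E[X] = C(47,3)·2^(1−C(3,2)) = 16215/4 ≈ 4053.7500.


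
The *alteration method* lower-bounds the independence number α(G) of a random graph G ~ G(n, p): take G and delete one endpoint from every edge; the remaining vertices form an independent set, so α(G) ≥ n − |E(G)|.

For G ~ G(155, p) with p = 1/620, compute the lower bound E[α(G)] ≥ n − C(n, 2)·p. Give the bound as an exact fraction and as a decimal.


E[|E(G)|] = C(155, 2)·p = 11935 · (1/620) = 77/4.
E[α(G)] ≥ n − E[|E(G)|] = 155 − 77/4 = 543/4.
Numerically: ≈ 135.750000.
(This is only a lower bound; the true E[α(G)] may be larger.)

E[α(G)] ≥ 543/4 ≈ 135.750000.


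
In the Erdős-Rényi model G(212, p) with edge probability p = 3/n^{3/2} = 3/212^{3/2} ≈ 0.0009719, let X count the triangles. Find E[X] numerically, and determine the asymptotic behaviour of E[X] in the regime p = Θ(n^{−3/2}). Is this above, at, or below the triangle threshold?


Number of potential triangles: C(212, 3) = 1565620.
Each occurs with probability p³ ≈ (0.0009719)³ ≈ 9.180205e-10.
By linearity: E[X] = C(212, 3)·p³ ≈ 1565620 · 9.180205e-10 ≈ 0.0014.
Since α = 3/2 > 1, p = c/n^{3/2} = o(1/n) is below the triangle threshold p ~ 1/n. Asymptotically E[X] ~ (c³/6)·n^{3(1−α)} = (3³/6)·n^{-1.5} → 0, so by Markov's inequality G has no triangles w.h.p.

E[X] ≈ 0.0014; in regime p = Θ(1/n^{3/2}) E[X] tends to 0 (below the triangle threshold p ~ 1/n).


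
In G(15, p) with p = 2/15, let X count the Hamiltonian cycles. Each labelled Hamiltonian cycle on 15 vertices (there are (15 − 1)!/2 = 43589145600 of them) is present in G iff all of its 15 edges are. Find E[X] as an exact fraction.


K_15 has (15 − 1)!/2 = 43589145600 labelled Hamiltonian cycles.
For each such Hamiltonian cycle H, let X_H = 1 if all 15 edges of H are present in G. Then P[X_H = 1] = p^{15} = (2/15)^{15} = 32768/437893890380859375.
By linearity: E[X] = Σ_H E[X_H] = 43589145600 · p^{15} = 43589145600 · 32768/437893890380859375 = 235115905024/72081298828125.
Numerically: E[X] ≈ 0.003262.

E[X] = 43589145600 · (2/15)^{15} = 235115905024/72081298828125 ≈ 0.003262.


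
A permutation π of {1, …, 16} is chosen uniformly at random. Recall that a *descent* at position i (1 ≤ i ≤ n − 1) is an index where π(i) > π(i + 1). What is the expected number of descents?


Write X = Σ X_I over i = 1, …, 15, with X_I the indicator of one descent.
There are 15 indicators.
For each fixed i, the pair (π(i), π(i+1)) is a uniformly random ordered pair of distinct values from {1, …, 16}; by symmetry P[π(i) > π(i+1)] = 1/2.
By linearity: E[X] = 15 · (1/2) = (16 − 1) · (1/2) = 15/2 ≈ 7.5000.

E[X] = 15/2 = 7.5000.


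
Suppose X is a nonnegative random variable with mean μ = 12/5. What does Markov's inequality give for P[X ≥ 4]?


μ = E[X] = 12/5, a = 4.
Markov: P[X ≥ 4] ≤ μ/a = (12/5)/4 = 3/5.
Numerically: ≈ 0.6000.
(Since a = 4 > μ = 2.4000, the bound 3/5 is < 1 and informative.)

P[X ≥ 4] ≤ 3/5 ≈ 0.6000.


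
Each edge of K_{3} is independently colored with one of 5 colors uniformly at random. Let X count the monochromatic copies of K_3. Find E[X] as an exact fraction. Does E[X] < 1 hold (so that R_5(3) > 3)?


E[X] = C(3, 3) · 5^{1 − 3} = 1 · 5^{−2} = 1/25.
As a reduced fraction: E[X] = 1/25 ≈ 0.040000.
Is E[X] < 1? YES.
Since E[X] < 1, there exists a 5-coloring of K_{3} with no monochromatic K_3; hence R_5(3) > 3.

E[X] = 1/25 ≈ 0.040000; E[X] < 1, so R_5(3) > 3.


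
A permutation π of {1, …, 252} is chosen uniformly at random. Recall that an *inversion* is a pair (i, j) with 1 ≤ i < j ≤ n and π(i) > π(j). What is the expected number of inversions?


Write X = Σ X_I over the C(252, 2) = 31626 pairs i < j, with X_I the indicator of one inversion.
There are 31626 indicators.
For each fixed pair i < j, the values π(i) and π(j) are two distinct elements of {1, …, 252} in uniformly random order; by symmetry P[π(i) > π(j)] = 1/2.
By linearity: E[X] = 31626 · (1/2) = C(252, 2) · (1/2) = 31626/2 = 15813 ≈ 15813.0000.

E[X] = 15813 = 15813.0000.


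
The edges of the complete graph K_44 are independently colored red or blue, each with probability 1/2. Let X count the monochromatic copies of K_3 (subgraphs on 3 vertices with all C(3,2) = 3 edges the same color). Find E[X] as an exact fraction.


Let X = Σ_S X_S over the C(44, 3) = 13244 subsets S of size 3, where X_S = 1 if the K_3 on S is monochromatic.
For a fixed S, the K_3 on S has C(3, 2) = 3 edges. P[all 3 edges red] = (1/2)^3, and likewise for blue, so P[monochromatic] = 2·(1/2)^3 = 2^{1 − 3} = 1/4.
By linearity: E[X] = C(44, 3) · 2^{1 − 3} = 13244 · 1/4 = 3311.
Numerically: E[X] ≈ 3311.0000.

E[X] = C(44,3)·2^(1−C(3,2)) = 3311 ≈ 3311.0000.


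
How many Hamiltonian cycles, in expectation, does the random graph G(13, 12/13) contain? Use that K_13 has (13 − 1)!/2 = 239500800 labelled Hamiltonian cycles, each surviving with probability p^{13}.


K_13 has (13 − 1)!/2 = 239500800 labelled Hamiltonian cycles.
For each such Hamiltonian cycle H, let X_H = 1 if all 13 edges of H are present in G. Then P[X_H = 1] = p^{13} = (12/13)^{13} = 106993205379072/302875106592253.
Summing the indicators: E[X] = Σ_H E[X_H] = 239500800 · p^{13} = 239500800 · 106993205379072/302875106592253 = 25624958282852047257600/302875106592253.
Numerically: E[X] ≈ 8.4606e+07.

E[X] = 239500800 · (12/13)^{13} = 25624958282852047257600/302875106592253 ≈ 8.4606e+07.


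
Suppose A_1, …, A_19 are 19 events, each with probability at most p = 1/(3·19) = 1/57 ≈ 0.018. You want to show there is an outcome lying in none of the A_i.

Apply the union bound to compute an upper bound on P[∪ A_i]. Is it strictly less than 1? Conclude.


Union bound: P[∪_{i=1}^{19} A_i] ≤ Σ_i P[A_i] ≤ 19·p = 19·(1/57) = 1/3.
Numerically: 1/3 ≈ 0.333.
Is 1/3 < 1? YES.
Since P[∪ A_i] ≤ 1/3 < 1, the complement has P[∩ A_i^c] ≥ 1 − 1/3 = 2/3 > 0, so some outcome avoids every A_i.

19·p = 1/3 ≈ 0.333; existence CERTIFIED by the union bound.


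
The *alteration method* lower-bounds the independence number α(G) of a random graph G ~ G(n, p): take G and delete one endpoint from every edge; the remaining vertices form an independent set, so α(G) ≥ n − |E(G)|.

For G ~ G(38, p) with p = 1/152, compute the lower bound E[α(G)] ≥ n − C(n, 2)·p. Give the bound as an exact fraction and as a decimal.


E[|E(G)|] = C(38, 2)·p = 703 · (1/152) = 37/8.
E[α(G)] ≥ n − E[|E(G)|] = 38 − 37/8 = 267/8.
Numerically: ≈ 33.375.
(This is only a lower bound; the true E[α(G)] may be larger.)

E[α(G)] ≥ 267/8 ≈ 33.375.


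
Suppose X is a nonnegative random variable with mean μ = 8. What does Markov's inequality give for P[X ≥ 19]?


μ = E[X] = 8, a = 19.
Markov: P[X ≥ 19] ≤ μ/a = (8)/19 = 8/19.
Numerically: ≈ 0.421.
(Since a = 19 > μ = 8.000, the bound 8/19 is < 1 and informative.)

P[X ≥ 19] ≤ 8/19 ≈ 0.421.


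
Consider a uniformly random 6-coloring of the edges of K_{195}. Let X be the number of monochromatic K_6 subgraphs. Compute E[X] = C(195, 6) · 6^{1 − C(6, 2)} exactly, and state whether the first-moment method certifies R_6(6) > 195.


E[X] = C(195, 6) · 6^{1 − 15} = 70656049360 · 6^{−14} = 70656049360/78364164096.
As a reduced fraction: E[X] = 4416003085/4897760256 ≈ 0.902.
Is E[X] < 1? YES.
Since E[X] < 1, there exists a 6-coloring of K_{195} with no monochromatic K_6; hence R_6(6) > 195.

E[X] = 4416003085/4897760256 ≈ 0.902; E[X] < 1, so R_6(6) > 195.


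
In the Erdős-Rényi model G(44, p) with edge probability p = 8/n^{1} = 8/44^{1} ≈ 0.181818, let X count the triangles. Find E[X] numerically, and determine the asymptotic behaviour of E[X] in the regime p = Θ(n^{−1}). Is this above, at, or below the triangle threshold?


Number of potential triangles: C(44, 3) = 13244.
Each occurs with probability p³ ≈ (0.181818)³ ≈ 6.01051841e-03.
By linearity: E[X] = C(44, 3)·p³ ≈ 13244 · 6.01051841e-03 ≈ 79.603306.
Here α = 1, so p = 8/n is exactly at the triangle threshold p ~ 1/n. Asymptotically E[X] → c³/6 = 8³/6 = 256/3 ≈ 85.333333, a bounded constant. In this regime the triangle count is asymptotically Poisson(c³/6).

E[X] ≈ 79.603306; in regime p = Θ(1/n^{1}) E[X] stays bounded (at the triangle threshold p ~ 1/n).


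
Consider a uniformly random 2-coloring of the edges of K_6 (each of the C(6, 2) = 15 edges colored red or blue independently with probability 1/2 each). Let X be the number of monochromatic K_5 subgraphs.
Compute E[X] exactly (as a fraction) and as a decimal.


Let X = Σ_S X_S over the C(6, 5) = 6 subsets S of size 5, where X_S = 1 if the K_5 on S is monochromatic.
For a fixed S, the K_5 on S has C(5, 2) = 10 edges. P[all 10 edges red] = (1/2)^10, and likewise for blue, so P[monochromatic] = 2·(1/2)^10 = 2^{1 − 10} = 1/512.
By linearity of expectation: E[X] = C(6, 5) · 2^{1 − 10} = 6 · 1/512 = 3/256.
Numerically: E[X] ≈ 0.01172.

E[X] = C(6,5)·2^(1−C(5,2)) = 3/256 ≈ 0.01172.


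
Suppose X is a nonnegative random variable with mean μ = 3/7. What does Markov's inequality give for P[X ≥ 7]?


μ = E[X] = 3/7, a = 7.
Markov: P[X ≥ 7] ≤ μ/a = (3/7)/7 = 3/49.
Numerically: ≈ 0.06122.
(Since a = 7 > μ = 0.42857, the bound 3/49 is < 1 and informative.)

P[X ≥ 7] ≤ 3/49 ≈ 0.06122.


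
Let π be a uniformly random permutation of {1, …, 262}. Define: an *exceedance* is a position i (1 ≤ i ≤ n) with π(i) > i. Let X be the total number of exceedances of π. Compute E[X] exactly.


Write X = Σ_{i=1}^{262} X_i, where X_i = 1_{π(i) > i}.
For each fixed i, π(i) is uniform over {1, …, 262} (marginal of a uniform permutation), so P[π(i) > i] = (n − i)/n. Summing: Σ_{i=1}^{262} (n − i)/n = (0 + 1 + … + 261)/262 = 262(262 − 1)/(2·262) = (262 − 1)/2.
Hence E[X] = Σ_{i=1}^{262} (262 − i)/262 = 261/2 ≈ 130.500.

E[X] = 261/2 = 130.500.


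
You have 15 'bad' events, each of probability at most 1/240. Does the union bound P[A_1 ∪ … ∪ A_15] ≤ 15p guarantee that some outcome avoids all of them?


Union bound: P[∪_{i=1}^{15} A_i] ≤ Σ_i P[A_i] ≤ 15·p = 15·(1/240) = 1/16.
Numerically: 1/16 ≈ 0.06250.
Is 1/16 < 1? YES.
Since P[∪ A_i] ≤ 1/16 < 1, the complement has P[∩ A_i^c] ≥ 1 − 1/16 = 15/16 > 0, so some outcome avoids every A_i.

15·p = 1/16 ≈ 0.06250; existence CERTIFIED by the union bound.


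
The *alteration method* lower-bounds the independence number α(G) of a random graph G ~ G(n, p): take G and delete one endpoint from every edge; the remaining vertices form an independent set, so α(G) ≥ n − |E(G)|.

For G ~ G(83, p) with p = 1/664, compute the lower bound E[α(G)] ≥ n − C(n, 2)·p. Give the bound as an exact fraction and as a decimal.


E[|E(G)|] = C(83, 2)·p = 3403 · (1/664) = 41/8.
E[α(G)] ≥ n − E[|E(G)|] = 83 − 41/8 = 623/8.
Numerically: ≈ 77.875000.
(This is only a lower bound; the true E[α(G)] may be larger.)

E[α(G)] ≥ 623/8 ≈ 77.875000.


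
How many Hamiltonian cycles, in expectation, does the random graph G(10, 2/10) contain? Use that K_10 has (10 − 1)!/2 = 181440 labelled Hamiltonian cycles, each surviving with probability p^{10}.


K_10 has (10 − 1)!/2 = 181440 labelled Hamiltonian cycles.
For each such Hamiltonian cycle H, let X_H = 1 if all 10 edges of H are present in G. Then P[X_H = 1] = p^{10} = (1/5)^{10} = 1/9765625.
By linearity: E[X] = Σ_H E[X_H] = 181440 · p^{10} = 181440 · 1/9765625 = 36288/1953125.
Numerically: E[X] ≈ 0.0185795.

E[X] = 181440 · (1/5)^{10} = 36288/1953125 ≈ 0.0185795.


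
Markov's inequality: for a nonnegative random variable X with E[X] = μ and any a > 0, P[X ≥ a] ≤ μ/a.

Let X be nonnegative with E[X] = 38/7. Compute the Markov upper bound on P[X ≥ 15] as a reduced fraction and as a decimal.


μ = E[X] = 38/7, a = 15.
Markov: P[X ≥ 15] ≤ μ/a = (38/7)/15 = 38/105.
Numerically: ≈ 0.36190.
(Since a = 15 > μ = 5.42857, the bound 38/105 is < 1 and informative.)

P[X ≥ 15] ≤ 38/105 ≈ 0.36190.


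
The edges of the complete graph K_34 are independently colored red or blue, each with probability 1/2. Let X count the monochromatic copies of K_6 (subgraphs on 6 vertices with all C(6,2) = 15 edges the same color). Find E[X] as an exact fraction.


Let X = Σ_S X_S over the C(34, 6) = 1344904 subsets S of size 6, where X_S = 1 if the K_6 on S is monochromatic.
For a fixed S, the K_6 on S has C(6, 2) = 15 edges. P[all 15 edges red] = (1/2)^15, and likewise for blue, so P[monochromatic] = 2·(1/2)^15 = 2^{1 − 15} = 1/16384.
Summing: E[X] = C(34, 6) · 2^{1 − 15} = 1344904 · 1/16384 = 168113/2048.
Numerically: E[X] ≈ 82.086426.

E[X] = C(34,6)·2^(1−C(6,2)) = 168113/2048 ≈ 82.086426.


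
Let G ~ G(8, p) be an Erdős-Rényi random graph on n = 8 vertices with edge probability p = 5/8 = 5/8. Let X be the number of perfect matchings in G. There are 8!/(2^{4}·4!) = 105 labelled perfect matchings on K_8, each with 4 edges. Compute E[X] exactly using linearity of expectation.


K_8 has 8!/(2^{4}·4!) = 105 labelled perfect matchings.
For each such perfect matching H, let X_H = 1 if all 4 edges of H are present in G. Then P[X_H = 1] = p^{4} = (5/8)^{4} = 625/4096.
Summing the indicators: E[X] = Σ_H E[X_H] = 105 · p^{4} = 105 · 625/4096 = 65625/4096.
Numerically: E[X] ≈ 16.02.

E[X] = 105 · (5/8)^{4} = 65625/4096 ≈ 16.02.


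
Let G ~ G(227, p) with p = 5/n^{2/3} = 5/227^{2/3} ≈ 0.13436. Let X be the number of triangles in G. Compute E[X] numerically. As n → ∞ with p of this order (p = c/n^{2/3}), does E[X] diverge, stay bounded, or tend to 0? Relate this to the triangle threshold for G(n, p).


Number of potential triangles: C(227, 3) = 1923825.
Each occurs with probability p³ ≈ (0.13436)³ ≈ 2.4258185e-03.
By linearity: E[X] = C(227, 3)·p³ ≈ 1923825 · 2.4258185e-03 ≈ 4666.85022.
Since α = 2/3 < 1, p = c/n^{2/3} ≫ 1/n is above the triangle threshold p ~ 1/n. Asymptotically E[X] ~ (c³/6)·n^{3(1−α)} = (5³/6)·n^{1} → ∞; triangles are abundant w.h.p.

E[X] ≈ 4666.85022; in regime p = Θ(1/n^{2/3}) E[X] diverges (above the triangle threshold p ~ 1/n).


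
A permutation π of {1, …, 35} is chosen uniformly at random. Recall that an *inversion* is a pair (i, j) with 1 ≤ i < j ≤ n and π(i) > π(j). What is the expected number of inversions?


Write X = Σ X_I over the C(35, 2) = 595 pairs i < j, with X_I the indicator of one inversion.
There are 595 indicators.
For each fixed pair i < j, the values π(i) and π(j) are two distinct elements of {1, …, 35} in uniformly random order; by symmetry P[π(i) > π(j)] = 1/2.
By linearity: E[X] = 595 · (1/2) = C(35, 2) · (1/2) = 595/2 = 595/2 ≈ 297.50000.

E[X] = 595/2 = 297.50000.


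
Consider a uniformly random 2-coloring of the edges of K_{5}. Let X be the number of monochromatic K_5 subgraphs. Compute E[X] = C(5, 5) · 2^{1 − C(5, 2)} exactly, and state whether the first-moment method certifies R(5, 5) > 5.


E[X] = C(5, 5) · 2^{1 − 10} = 1 · 2^{−9} = 1/512.
As a reduced fraction: E[X] = 1/512 ≈ 0.0020.
Is E[X] < 1? YES.
Since E[X] < 1, there exists a 2-coloring of K_{5} with no monochromatic K_5; hence R(5, 5) > 5.

E[X] = 1/512 ≈ 0.0020; E[X] < 1, so R(5, 5) > 5.


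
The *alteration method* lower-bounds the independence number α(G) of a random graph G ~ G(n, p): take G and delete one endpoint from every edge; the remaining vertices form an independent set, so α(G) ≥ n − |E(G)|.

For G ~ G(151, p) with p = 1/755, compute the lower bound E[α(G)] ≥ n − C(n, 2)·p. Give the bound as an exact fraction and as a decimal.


E[|E(G)|] = C(151, 2)·p = 11325 · (1/755) = 15.
E[α(G)] ≥ n − E[|E(G)|] = 151 − 15 = 136.
Numerically: ≈ 136.000.
(This is only a lower bound; the true E[α(G)] may be larger.)

E[α(G)] ≥ 136 ≈ 136.000.


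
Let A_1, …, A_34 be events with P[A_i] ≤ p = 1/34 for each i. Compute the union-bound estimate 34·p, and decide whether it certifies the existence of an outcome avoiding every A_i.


Union bound: P[∪_{i=1}^{34} A_i] ≤ Σ_i P[A_i] ≤ 34·p = 34·(1/34) = 1.
Numerically: 1 ≈ 1.000.
Is 1 < 1? NO.
Since the bound 1 is ≥ 1, the union bound is uninformative here; it does NOT by itself certify existence.

34·p = 1 ≈ 1.000; existence NOT certified by the union bound.


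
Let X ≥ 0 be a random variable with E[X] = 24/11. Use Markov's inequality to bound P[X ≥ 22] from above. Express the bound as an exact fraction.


μ = E[X] = 24/11, a = 22.
Markov: P[X ≥ 22] ≤ μ/a = (24/11)/22 = 12/121.
Numerically: ≈ 0.099174.
(Since a = 22 > μ = 2.181818, the bound 12/121 is < 1 and informative.)

P[X ≥ 22] ≤ 12/121 ≈ 0.099174.


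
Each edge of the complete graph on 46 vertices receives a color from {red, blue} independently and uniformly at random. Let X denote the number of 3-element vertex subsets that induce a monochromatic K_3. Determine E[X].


Let X = Σ_S X_S over the C(46, 3) = 15180 subsets S of size 3, where X_S = 1 if the K_3 on S is monochromatic.
For a fixed S, the K_3 on S has C(3, 2) = 3 edges. P[all 3 edges red] = (1/2)^3, and likewise for blue, so P[monochromatic] = 2·(1/2)^3 = 2^{1 − 3} = 1/4.
By linearity: E[X] = C(46, 3) · 2^{1 − 3} = 15180 · 1/4 = 3795.
Numerically: E[X] ≈ 3795.000000.

E[X] = C(46,3)·2^(1−C(3,2)) = 3795 ≈ 3795.000000.


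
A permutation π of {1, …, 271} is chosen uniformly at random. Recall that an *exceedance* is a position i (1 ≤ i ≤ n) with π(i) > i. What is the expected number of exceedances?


Write X = Σ_{i=1}^{271} X_i, where X_i = 1_{π(i) > i}.
For each fixed i, π(i) is uniform over {1, …, 271} (marginal of a uniform permutation), so P[π(i) > i] = (n − i)/n. Summing: Σ_{i=1}^{271} (n − i)/n = (0 + 1 + … + 270)/271 = 271(271 − 1)/(2·271) = (271 − 1)/2.
Hence E[X] = Σ_{i=1}^{271} (271 − i)/271 = 135 ≈ 135.000000.

E[X] = 135 = 135.000000.


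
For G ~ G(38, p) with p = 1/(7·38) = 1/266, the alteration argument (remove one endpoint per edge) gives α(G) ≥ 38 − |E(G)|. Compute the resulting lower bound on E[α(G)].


E[|E(G)|] = C(38, 2)·p = 703 · (1/266) = 37/14.
E[α(G)] ≥ n − E[|E(G)|] = 38 − 37/14 = 495/14.
Numerically: ≈ 35.3571.
(This is only a lower bound; the true E[α(G)] may be larger.)

E[α(G)] ≥ 495/14 ≈ 35.3571.


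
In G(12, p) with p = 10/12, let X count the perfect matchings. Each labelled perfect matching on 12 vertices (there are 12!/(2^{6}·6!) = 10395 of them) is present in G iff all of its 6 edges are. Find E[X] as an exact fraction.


K_12 has 12!/(2^{6}·6!) = 10395 labelled perfect matchings.
For each such perfect matching H, let X_H = 1 if all 6 edges of H are present in G. Then P[X_H = 1] = p^{6} = (5/6)^{6} = 15625/46656.
Summing the indicators: E[X] = Σ_H E[X_H] = 10395 · p^{6} = 10395 · 15625/46656 = 6015625/1728.
Numerically: E[X] ≈ 3481.

E[X] = 10395 · (5/6)^{6} = 6015625/1728 ≈ 3481.


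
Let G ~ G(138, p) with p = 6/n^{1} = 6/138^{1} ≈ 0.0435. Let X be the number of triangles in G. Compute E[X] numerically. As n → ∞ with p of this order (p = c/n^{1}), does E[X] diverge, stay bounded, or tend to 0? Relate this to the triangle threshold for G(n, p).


Number of potential triangles: C(138, 3) = 428536.
Each occurs with probability p³ ≈ (0.0435)³ ≈ 8.21895e-05.
By linearity: E[X] = C(138, 3)·p³ ≈ 428536 · 8.21895e-05 ≈ 35.221.
Here α = 1, so p = 6/n is exactly at the triangle threshold p ~ 1/n. Asymptotically E[X] → c³/6 = 6³/6 = 36 ≈ 36.000, a bounded constant. In this regime the triangle count is asymptotically Poisson(c³/6).

E[X] ≈ 35.221; in regime p = Θ(1/n^{1}) E[X] stays bounded (at the triangle threshold p ~ 1/n).


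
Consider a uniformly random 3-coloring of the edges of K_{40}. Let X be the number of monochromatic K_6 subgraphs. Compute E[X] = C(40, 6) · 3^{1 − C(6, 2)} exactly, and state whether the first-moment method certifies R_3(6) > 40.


E[X] = C(40, 6) · 3^{1 − 15} = 3838380 · 3^{−14} = 3838380/4782969.
As a reduced fraction: E[X] = 1279460/1594323 ≈ 0.8025.
Is E[X] < 1? YES.
Since E[X] < 1, there exists a 3-coloring of K_{40} with no monochromatic K_6; hence R_3(6) > 40.

E[X] = 1279460/1594323 ≈ 0.8025; E[X] < 1, so R_3(6) > 40.


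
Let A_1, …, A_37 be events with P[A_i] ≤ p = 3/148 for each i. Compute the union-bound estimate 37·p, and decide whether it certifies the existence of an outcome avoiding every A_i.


Union bound: P[∪_{i=1}^{37} A_i] ≤ Σ_i P[A_i] ≤ 37·p = 37·(3/148) = 3/4.
Numerically: 3/4 ≈ 0.750.
Is 3/4 < 1? YES.
Since P[∪ A_i] ≤ 3/4 < 1, the complement has P[∩ A_i^c] ≥ 1 − 3/4 = 1/4 > 0, so some outcome avoids every A_i.

37·p = 3/4 ≈ 0.750; existence CERTIFIED by the union bound.


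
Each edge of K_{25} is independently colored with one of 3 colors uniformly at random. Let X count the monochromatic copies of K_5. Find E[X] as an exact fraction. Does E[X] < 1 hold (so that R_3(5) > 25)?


E[X] = C(25, 5) · 3^{1 − 10} = 53130 · 3^{−9} = 53130/19683.
As a reduced fraction: E[X] = 17710/6561 ≈ 2.6992836.
Is E[X] < 1? NO.
Since E[X] ≥ 1, the first-moment bound is inconclusive at n = 25; it does NOT by itself certify R_3(5) > 25.

E[X] = 17710/6561 ≈ 2.6992836; E[X] ≥ 1; first-moment method inconclusive here.


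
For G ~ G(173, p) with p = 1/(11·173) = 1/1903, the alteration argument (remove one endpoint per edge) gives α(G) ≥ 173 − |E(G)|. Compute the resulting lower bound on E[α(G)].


E[|E(G)|] = C(173, 2)·p = 14878 · (1/1903) = 86/11.
E[α(G)] ≥ n − E[|E(G)|] = 173 − 86/11 = 1817/11.
Numerically: ≈ 165.182.
(This is only a lower bound; the true E[α(G)] may be larger.)

E[α(G)] ≥ 1817/11 ≈ 165.182.


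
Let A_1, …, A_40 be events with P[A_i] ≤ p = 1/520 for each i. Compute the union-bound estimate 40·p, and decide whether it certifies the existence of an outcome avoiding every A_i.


Union bound: P[∪_{i=1}^{40} A_i] ≤ Σ_i P[A_i] ≤ 40·p = 40·(1/520) = 1/13.
Numerically: 1/13 ≈ 0.077.
Is 1/13 < 1? YES.
Since P[∪ A_i] ≤ 1/13 < 1, the complement has P[∩ A_i^c] ≥ 1 − 1/13 = 12/13 > 0, so some outcome avoids every A_i.

40·p = 1/13 ≈ 0.077; existence CERTIFIED by the union bound.


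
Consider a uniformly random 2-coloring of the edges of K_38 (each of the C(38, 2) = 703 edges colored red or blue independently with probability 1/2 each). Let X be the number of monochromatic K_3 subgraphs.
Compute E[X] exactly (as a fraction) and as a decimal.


Let X = Σ_S X_S over the C(38, 3) = 8436 subsets S of size 3, where X_S = 1 if the K_3 on S is monochromatic.
For a fixed S, the K_3 on S has C(3, 2) = 3 edges. P[all 3 edges red] = (1/2)^3, and likewise for blue, so P[monochromatic] = 2·(1/2)^3 = 2^{1 − 3} = 1/4.
By linearity of expectation: E[X] = C(38, 3) · 2^{1 − 3} = 8436 · 1/4 = 2109.
Numerically: E[X] ≈ 2109.0000.

E[X] = C(38,3)·2^(1−C(3,2)) = 2109 ≈ 2109.0000.
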